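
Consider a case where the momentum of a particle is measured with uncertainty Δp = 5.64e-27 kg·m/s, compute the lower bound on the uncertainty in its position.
9.349 nm

Using the Heisenberg uncertainty principle:
ΔxΔp ≥ ℏ/2

The minimum uncertainty in position is:
Δx_min = ℏ/(2Δp)
Δx_min = (1.055e-34 J·s) / (2 × 5.640e-27 kg·m/s)
Δx_min = 9.349e-09 m = 9.349 nm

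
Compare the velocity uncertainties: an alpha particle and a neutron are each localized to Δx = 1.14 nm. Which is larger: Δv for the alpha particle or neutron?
The neutron has the larger minimum velocity uncertainty, by a ratio of 4.0.

For both particles, Δp_min = ℏ/(2Δx) = 4.625e-26 kg·m/s (same for both).

The velocity uncertainty is Δv = Δp/m:
- alpha particle: Δv = 4.625e-26 / 6.645e-27 = 6.961e+00 m/s = 6.961 m/s
- neutron: Δv = 4.625e-26 / 1.675e-27 = 2.762e+01 m/s = 27.615 m/s

Ratio: 2.762e+01 / 6.961e+00 = 4.0

The lighter particle has larger velocity uncertainty because Δv ∝ 1/m.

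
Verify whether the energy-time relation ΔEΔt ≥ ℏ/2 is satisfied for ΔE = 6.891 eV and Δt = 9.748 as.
No, it violates the uncertainty relation.

Calculate the product ΔEΔt:
ΔE = 6.891 eV = 1.104e-18 J
ΔEΔt = (1.104e-18 J) × (9.748e-18 s)
ΔEΔt = 1.076e-35 J·s

Compare to the minimum allowed value ℏ/2:
ℏ/2 = 5.273e-35 J·s

Since ΔEΔt = 1.076e-35 J·s < 5.273e-35 J·s = ℏ/2,
this violates the uncertainty relation.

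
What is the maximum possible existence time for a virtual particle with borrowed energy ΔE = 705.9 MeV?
4.662 × 10^-25 s

Using the energy-time uncertainty principle:
ΔEΔt ≥ ℏ/2

For a virtual particle borrowing energy ΔE, the maximum lifetime is:
Δt_max = ℏ/(2ΔE)

Converting energy:
ΔE = 705.9 MeV = 1.131e-10 J

Δt_max = (1.055e-34 J·s) / (2 × 1.131e-10 J)
Δt_max = 4.662e-25 s = 4.662 × 10^-25 s

Virtual particles with higher borrowed energy exist for shorter times.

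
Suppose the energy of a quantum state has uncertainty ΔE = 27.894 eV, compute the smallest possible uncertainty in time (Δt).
11.798 as

Using the energy-time uncertainty principle:
ΔEΔt ≥ ℏ/2

The minimum uncertainty in time is:
Δt_min = ℏ/(2ΔE)
Δt_min = (1.055e-34 J·s) / (2 × 4.469e-18 J)
Δt_min = 1.180e-17 s = 11.798 as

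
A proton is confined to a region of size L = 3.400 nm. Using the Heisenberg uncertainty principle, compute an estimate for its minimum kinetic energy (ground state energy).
448.742 neV

Using the uncertainty principle to estimate ground state energy:

1. The position uncertainty is approximately the confinement size:
   Δx ≈ L = 3.400e-09 m

2. From ΔxΔp ≥ ℏ/2, the minimum momentum uncertainty is:
   Δp ≈ ℏ/(2L) = 1.551e-26 kg·m/s

3. The kinetic energy is approximately:
   KE ≈ (Δp)²/(2m) = (1.551e-26)²/(2 × 1.673e-27 kg)
   KE ≈ 7.190e-26 J = 448.742 neV

This is an order-of-magnitude estimate of the ground state energy.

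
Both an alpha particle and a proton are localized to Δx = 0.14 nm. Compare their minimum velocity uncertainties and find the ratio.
The proton has the larger minimum velocity uncertainty, by a ratio of 4.0.

For both particles, Δp_min = ℏ/(2Δx) = 3.766e-25 kg·m/s (same for both).

The velocity uncertainty is Δv = Δp/m:
- alpha particle: Δv = 3.766e-25 / 6.645e-27 = 5.668e+01 m/s = 56.682 m/s
- proton: Δv = 3.766e-25 / 1.673e-27 = 2.252e+02 m/s = 225.175 m/s

Ratio: 2.252e+02 / 5.668e+01 = 4.0

The lighter particle has larger velocity uncertainty because Δv ∝ 1/m.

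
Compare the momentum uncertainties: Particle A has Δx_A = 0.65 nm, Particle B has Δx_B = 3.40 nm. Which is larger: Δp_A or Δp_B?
Particle A has the larger minimum momentum uncertainty, by a factor of 5.23.

For each particle, the minimum momentum uncertainty is Δp_min = ℏ/(2Δx):

Particle A: Δp_A = ℏ/(2×6.500e-10 m) = 8.112e-26 kg·m/s
Particle B: Δp_B = ℏ/(2×3.400e-09 m) = 1.551e-26 kg·m/s

Ratio: Δp_A/Δp_B = 5.23

Since Δp_min ∝ 1/Δx, the particle with smaller position uncertainty (A) has larger momentum uncertainty.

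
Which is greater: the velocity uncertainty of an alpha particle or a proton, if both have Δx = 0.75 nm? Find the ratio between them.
The proton has the larger minimum velocity uncertainty, by a ratio of 4.0.

For both particles, Δp_min = ℏ/(2Δx) = 7.030e-26 kg·m/s (same for both).

The velocity uncertainty is Δv = Δp/m:
- alpha particle: Δv = 7.030e-26 / 6.645e-27 = 1.058e+01 m/s = 10.581 m/s
- proton: Δv = 7.030e-26 / 1.673e-27 = 4.203e+01 m/s = 42.033 m/s

Ratio: 4.203e+01 / 1.058e+01 = 4.0

The lighter particle has larger velocity uncertainty because Δv ∝ 1/m.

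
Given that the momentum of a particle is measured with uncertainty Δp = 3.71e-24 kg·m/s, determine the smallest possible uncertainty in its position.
14.213 pm

Using the Heisenberg uncertainty principle:
ΔxΔp ≥ ℏ/2

The minimum uncertainty in position is:
Δx_min = ℏ/(2Δp)
Δx_min = (1.055e-34 J·s) / (2 × 3.710e-24 kg·m/s)
Δx_min = 1.421e-11 m = 14.213 pm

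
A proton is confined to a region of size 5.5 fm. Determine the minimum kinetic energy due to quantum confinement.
171.486 keV

Using the uncertainty principle:

1. Position uncertainty: Δx ≈ 5.500e-15 m
2. Minimum momentum uncertainty: Δp = ℏ/(2Δx) = 9.587e-21 kg·m/s
3. Minimum kinetic energy:
   KE = (Δp)²/(2m) = (9.587e-21)²/(2 × 1.673e-27 kg)
   KE = 2.748e-14 J = 171.486 keV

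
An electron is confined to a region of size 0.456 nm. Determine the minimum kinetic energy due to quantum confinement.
45.807 meV

Using the uncertainty principle:

1. Position uncertainty: Δx ≈ 4.560e-10 m
2. Minimum momentum uncertainty: Δp = ℏ/(2Δx) = 1.156e-25 kg·m/s
3. Minimum kinetic energy:
   KE = (Δp)²/(2m) = (1.156e-25)²/(2 × 9.109e-31 kg)
   KE = 7.339e-21 J = 45.807 meV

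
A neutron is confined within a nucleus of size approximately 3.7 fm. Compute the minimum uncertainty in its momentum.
1.425 × 10^-20 kg·m/s

Using the Heisenberg uncertainty principle:
ΔxΔp ≥ ℏ/2

With Δx ≈ L = 3.700e-15 m (the confinement size):
Δp_min = ℏ/(2Δx)
Δp_min = (1.055e-34 J·s) / (2 × 3.700e-15 m)
Δp_min = 1.425e-20 kg·m/s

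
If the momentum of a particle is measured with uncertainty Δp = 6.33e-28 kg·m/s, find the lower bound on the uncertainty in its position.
83.300 nm

Using the Heisenberg uncertainty principle:
ΔxΔp ≥ ℏ/2

The minimum uncertainty in position is:
Δx_min = ℏ/(2Δp)
Δx_min = (1.055e-34 J·s) / (2 × 6.330e-28 kg·m/s)
Δx_min = 8.330e-08 m = 83.300 nm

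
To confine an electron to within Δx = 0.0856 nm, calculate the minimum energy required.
1.300 eV

Localizing a particle requires giving it sufficient momentum uncertainty:

1. From uncertainty principle: Δp ≥ ℏ/(2Δx)
   Δp_min = (1.055e-34 J·s) / (2 × 8.560e-11 m)
   Δp_min = 6.160e-25 kg·m/s

2. This momentum uncertainty corresponds to kinetic energy:
   KE ≈ (Δp)²/(2m) = (6.160e-25)²/(2 × 9.109e-31 kg)
   KE = 2.083e-19 J = 1.300 eV

Tighter localization requires more energy.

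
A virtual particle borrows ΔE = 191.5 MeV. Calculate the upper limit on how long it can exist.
1.719 ys

Using the energy-time uncertainty principle:
ΔEΔt ≥ ℏ/2

For a virtual particle borrowing energy ΔE, the maximum lifetime is:
Δt_max = ℏ/(2ΔE)

Converting energy:
ΔE = 191.5 MeV = 3.068e-11 J

Δt_max = (1.055e-34 J·s) / (2 × 3.068e-11 J)
Δt_max = 1.719e-24 s = 1.719 ys

Virtual particles with higher borrowed energy exist for shorter times.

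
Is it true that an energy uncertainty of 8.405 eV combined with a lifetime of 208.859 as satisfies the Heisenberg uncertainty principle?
Yes, it satisfies the uncertainty relation.

Calculate the product ΔEΔt:
ΔE = 8.405 eV = 1.347e-18 J
ΔEΔt = (1.347e-18 J) × (2.089e-16 s)
ΔEΔt = 2.813e-34 J·s

Compare to the minimum allowed value ℏ/2:
ℏ/2 = 5.273e-35 J·s

Since ΔEΔt = 2.813e-34 J·s ≥ 5.273e-35 J·s = ℏ/2,
this satisfies the uncertainty relation.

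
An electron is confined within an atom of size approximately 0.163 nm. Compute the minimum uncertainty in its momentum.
3.235 × 10^-25 kg·m/s

Using the Heisenberg uncertainty principle:
ΔxΔp ≥ ℏ/2

With Δx ≈ L = 1.630e-10 m (the confinement size):
Δp_min = ℏ/(2Δx)
Δp_min = (1.055e-34 J·s) / (2 × 1.630e-10 m)
Δp_min = 3.235e-25 kg·m/s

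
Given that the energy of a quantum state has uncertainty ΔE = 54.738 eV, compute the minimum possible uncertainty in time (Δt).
6.012 as

Using the energy-time uncertainty principle:
ΔEΔt ≥ ℏ/2

The minimum uncertainty in time is:
Δt_min = ℏ/(2ΔE)
Δt_min = (1.055e-34 J·s) / (2 × 8.770e-18 J)
Δt_min = 6.012e-18 s = 6.012 as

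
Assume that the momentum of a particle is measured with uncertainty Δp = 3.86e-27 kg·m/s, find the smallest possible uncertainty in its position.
13.660 nm

Using the Heisenberg uncertainty principle:
ΔxΔp ≥ ℏ/2

The minimum uncertainty in position is:
Δx_min = ℏ/(2Δp)
Δx_min = (1.055e-34 J·s) / (2 × 3.860e-27 kg·m/s)
Δx_min = 1.366e-08 m = 13.660 nm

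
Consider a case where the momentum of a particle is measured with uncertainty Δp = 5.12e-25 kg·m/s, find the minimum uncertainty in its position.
102.986 pm

Using the Heisenberg uncertainty principle:
ΔxΔp ≥ ℏ/2

The minimum uncertainty in position is:
Δx_min = ℏ/(2Δp)
Δx_min = (1.055e-34 J·s) / (2 × 5.120e-25 kg·m/s)
Δx_min = 1.030e-10 m = 102.986 pm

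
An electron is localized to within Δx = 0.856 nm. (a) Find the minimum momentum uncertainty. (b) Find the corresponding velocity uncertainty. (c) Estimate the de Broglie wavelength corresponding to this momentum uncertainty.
(a) Δp_min = 6.160 × 10^-26 kg·m/s
(b) Δv_min = 67.621 km/s
(c) λ_dB = 10.757 nm

Step-by-step:

(a) From the uncertainty principle:
Δp_min = ℏ/(2Δx) = (1.055e-34 J·s)/(2 × 8.560e-10 m) = 6.160e-26 kg·m/s

(b) The velocity uncertainty:
Δv = Δp/m = (6.160e-26 kg·m/s)/(9.109e-31 kg) = 6.762e+04 m/s = 67.621 km/s

(c) The de Broglie wavelength for this momentum:
λ = h/p = (6.626e-34 J·s)/(6.160e-26 kg·m/s) = 1.076e-08 m = 10.757 nm

Note: The de Broglie wavelength is comparable to the localization size, as expected from wave-particle duality.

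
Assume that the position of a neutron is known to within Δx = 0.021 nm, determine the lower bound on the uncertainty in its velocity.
1.499 km/s

Using the Heisenberg uncertainty principle and Δp = mΔv:
ΔxΔp ≥ ℏ/2
Δx(mΔv) ≥ ℏ/2

The minimum uncertainty in velocity is:
Δv_min = ℏ/(2mΔx)
Δv_min = (1.055e-34 J·s) / (2 × 1.675e-27 kg × 2.100e-11 m)
Δv_min = 1.499e+03 m/s = 1.499 km/s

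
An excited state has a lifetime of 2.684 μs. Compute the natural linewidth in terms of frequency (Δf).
29.649 kHz

Using the energy-time uncertainty principle and E = hf:
ΔEΔt ≥ ℏ/2
hΔf·Δt ≥ ℏ/2

The minimum frequency uncertainty is:
Δf = ℏ/(2hτ) = 1/(4πτ)
Δf = 1/(4π × 2.684e-06 s)
Δf = 2.965e+04 Hz = 29.649 kHz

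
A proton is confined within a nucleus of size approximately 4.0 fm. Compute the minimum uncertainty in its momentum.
1.318 × 10^-20 kg·m/s

Using the Heisenberg uncertainty principle:
ΔxΔp ≥ ℏ/2

With Δx ≈ L = 4.000e-15 m (the confinement size):
Δp_min = ℏ/(2Δx)
Δp_min = (1.055e-34 J·s) / (2 × 4.000e-15 m)
Δp_min = 1.318e-20 kg·m/s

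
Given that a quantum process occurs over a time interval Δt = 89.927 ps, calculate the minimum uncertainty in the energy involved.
3.660 μeV

Using the energy-time uncertainty principle:
ΔEΔt ≥ ℏ/2

The minimum uncertainty in energy is:
ΔE_min = ℏ/(2Δt)
ΔE_min = (1.055e-34 J·s) / (2 × 8.993e-11 s)
ΔE_min = 5.863e-25 J = 3.660 μeV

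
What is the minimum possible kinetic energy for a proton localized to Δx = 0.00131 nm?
3.023 eV

Localizing a particle requires giving it sufficient momentum uncertainty:

1. From uncertainty principle: Δp ≥ ℏ/(2Δx)
   Δp_min = (1.055e-34 J·s) / (2 × 1.310e-12 m)
   Δp_min = 4.025e-23 kg·m/s

2. This momentum uncertainty corresponds to kinetic energy:
   KE ≈ (Δp)²/(2m) = (4.025e-23)²/(2 × 1.673e-27 kg)
   KE = 4.843e-19 J = 3.023 eV

Tighter localization requires more energy.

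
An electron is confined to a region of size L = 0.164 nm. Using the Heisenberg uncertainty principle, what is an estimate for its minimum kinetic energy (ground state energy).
354.140 meV

Using the uncertainty principle to estimate ground state energy:

1. The position uncertainty is approximately the confinement size:
   Δx ≈ L = 1.640e-10 m

2. From ΔxΔp ≥ ℏ/2, the minimum momentum uncertainty is:
   Δp ≈ ℏ/(2L) = 3.215e-25 kg·m/s

3. The kinetic energy is approximately:
   KE ≈ (Δp)²/(2m) = (3.215e-25)²/(2 × 9.109e-31 kg)
   KE ≈ 5.674e-20 J = 354.140 meV

This is an order-of-magnitude estimate of the ground state energy.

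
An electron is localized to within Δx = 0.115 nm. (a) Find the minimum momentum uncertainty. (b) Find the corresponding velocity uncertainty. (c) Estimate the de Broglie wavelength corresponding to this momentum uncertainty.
(a) Δp_min = 4.585 × 10^-25 kg·m/s
(b) Δv_min = 503.338 km/s
(c) λ_dB = 1.445 nm

Step-by-step:

(a) From the uncertainty principle:
Δp_min = ℏ/(2Δx) = (1.055e-34 J·s)/(2 × 1.150e-10 m) = 4.585e-25 kg·m/s

(b) The velocity uncertainty:
Δv = Δp/m = (4.585e-25 kg·m/s)/(9.109e-31 kg) = 5.033e+05 m/s = 503.338 km/s

(c) The de Broglie wavelength for this momentum:
λ = h/p = (6.626e-34 J·s)/(4.585e-25 kg·m/s) = 1.445e-09 m = 1.445 nm

Note: The de Broglie wavelength is comparable to the localization size, as expected from wave-particle duality.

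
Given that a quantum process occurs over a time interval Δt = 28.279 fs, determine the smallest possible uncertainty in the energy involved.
11.638 meV

Using the energy-time uncertainty principle:
ΔEΔt ≥ ℏ/2

The minimum uncertainty in energy is:
ΔE_min = ℏ/(2Δt)
ΔE_min = (1.055e-34 J·s) / (2 × 2.828e-14 s)
ΔE_min = 1.865e-21 J = 11.638 meV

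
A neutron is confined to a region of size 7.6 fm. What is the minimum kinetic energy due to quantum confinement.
89.687 keV

Using the uncertainty principle:

1. Position uncertainty: Δx ≈ 7.600e-15 m
2. Minimum momentum uncertainty: Δp = ℏ/(2Δx) = 6.938e-21 kg·m/s
3. Minimum kinetic energy:
   KE = (Δp)²/(2m) = (6.938e-21)²/(2 × 1.675e-27 kg)
   KE = 1.437e-14 J = 89.687 keV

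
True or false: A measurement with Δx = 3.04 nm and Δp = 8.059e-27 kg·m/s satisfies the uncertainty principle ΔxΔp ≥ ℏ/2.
No, it violates the uncertainty principle (impossible measurement).

Calculate the product ΔxΔp:
ΔxΔp = (3.040e-09 m) × (8.059e-27 kg·m/s)
ΔxΔp = 2.450e-35 J·s

Compare to the minimum allowed value ℏ/2:
ℏ/2 = 5.273e-35 J·s

Since ΔxΔp = 2.450e-35 J·s < 5.273e-35 J·s = ℏ/2,
the measurement violates the uncertainty principle.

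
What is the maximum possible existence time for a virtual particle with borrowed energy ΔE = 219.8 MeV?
1.497 ys

Using the energy-time uncertainty principle:
ΔEΔt ≥ ℏ/2

For a virtual particle borrowing energy ΔE, the maximum lifetime is:
Δt_max = ℏ/(2ΔE)

Converting energy:
ΔE = 219.8 MeV = 3.522e-11 J

Δt_max = (1.055e-34 J·s) / (2 × 3.522e-11 J)
Δt_max = 1.497e-24 s = 1.497 ys

Virtual particles with higher borrowed energy exist for shorter times.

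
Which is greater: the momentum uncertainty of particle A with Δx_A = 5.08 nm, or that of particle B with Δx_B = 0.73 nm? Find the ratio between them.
Particle B has the larger minimum momentum uncertainty, by a factor of 6.96.

For each particle, the minimum momentum uncertainty is Δp_min = ℏ/(2Δx):

Particle A: Δp_A = ℏ/(2×5.080e-09 m) = 1.038e-26 kg·m/s
Particle B: Δp_B = ℏ/(2×7.300e-10 m) = 7.223e-26 kg·m/s

Ratio: Δp_B/Δp_A = 6.96

Since Δp_min ∝ 1/Δx, the particle with smaller position uncertainty (B) has larger momentum uncertainty.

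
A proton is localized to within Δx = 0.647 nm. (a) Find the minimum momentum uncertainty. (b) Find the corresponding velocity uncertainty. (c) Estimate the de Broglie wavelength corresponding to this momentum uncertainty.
(a) Δp_min = 8.150 × 10^-26 kg·m/s
(b) Δv_min = 48.724 m/s
(c) λ_dB = 8.130 nm

Step-by-step:

(a) From the uncertainty principle:
Δp_min = ℏ/(2Δx) = (1.055e-34 J·s)/(2 × 6.470e-10 m) = 8.150e-26 kg·m/s

(b) The velocity uncertainty:
Δv = Δp/m = (8.150e-26 kg·m/s)/(1.673e-27 kg) = 4.872e+01 m/s = 48.724 m/s

(c) The de Broglie wavelength for this momentum:
λ = h/p = (6.626e-34 J·s)/(8.150e-26 kg·m/s) = 8.130e-09 m = 8.130 nm

Note: The de Broglie wavelength is comparable to the localization size, as expected from wave-particle duality.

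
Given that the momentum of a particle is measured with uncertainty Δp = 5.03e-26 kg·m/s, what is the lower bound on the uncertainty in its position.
1.048 nm

Using the Heisenberg uncertainty principle:
ΔxΔp ≥ ℏ/2

The minimum uncertainty in position is:
Δx_min = ℏ/(2Δp)
Δx_min = (1.055e-34 J·s) / (2 × 5.030e-26 kg·m/s)
Δx_min = 1.048e-09 m = 1.048 nm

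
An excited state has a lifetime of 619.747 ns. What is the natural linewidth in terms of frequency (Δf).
128.403 kHz

Using the energy-time uncertainty principle and E = hf:
ΔEΔt ≥ ℏ/2
hΔf·Δt ≥ ℏ/2

The minimum frequency uncertainty is:
Δf = ℏ/(2hτ) = 1/(4πτ)
Δf = 1/(4π × 6.197e-07 s)
Δf = 1.284e+05 Hz = 128.403 kHz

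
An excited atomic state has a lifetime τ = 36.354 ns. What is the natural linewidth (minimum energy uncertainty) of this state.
9.053 neV

Using the energy-time uncertainty principle:
ΔEΔt ≥ ℏ/2

The lifetime τ represents the time uncertainty Δt.
The natural linewidth (minimum energy uncertainty) is:

ΔE = ℏ/(2τ)
ΔE = (1.055e-34 J·s) / (2 × 3.635e-08 s)
ΔE = 1.450e-27 J = 9.053 neV

This natural linewidth limits the precision of spectroscopic measurements.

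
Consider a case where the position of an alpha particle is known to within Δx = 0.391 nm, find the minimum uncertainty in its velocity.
20.295 m/s

Using the Heisenberg uncertainty principle and Δp = mΔv:
ΔxΔp ≥ ℏ/2
Δx(mΔv) ≥ ℏ/2

The minimum uncertainty in velocity is:
Δv_min = ℏ/(2mΔx)
Δv_min = (1.055e-34 J·s) / (2 × 6.645e-27 kg × 3.910e-10 m)
Δv_min = 2.030e+01 m/s = 20.295 m/s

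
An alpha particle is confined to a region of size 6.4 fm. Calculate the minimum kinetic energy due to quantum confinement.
31.880 keV

Using the uncertainty principle:

1. Position uncertainty: Δx ≈ 6.400e-15 m
2. Minimum momentum uncertainty: Δp = ℏ/(2Δx) = 8.239e-21 kg·m/s
3. Minimum kinetic energy:
   KE = (Δp)²/(2m) = (8.239e-21)²/(2 × 6.645e-27 kg)
   KE = 5.108e-15 J = 31.880 keV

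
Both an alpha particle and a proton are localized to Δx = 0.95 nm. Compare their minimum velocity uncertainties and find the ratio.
The proton has the larger minimum velocity uncertainty, by a ratio of 4.0.

For both particles, Δp_min = ℏ/(2Δx) = 5.550e-26 kg·m/s (same for both).

The velocity uncertainty is Δv = Δp/m:
- alpha particle: Δv = 5.550e-26 / 6.645e-27 = 8.353e+00 m/s = 8.353 m/s
- proton: Δv = 5.550e-26 / 1.673e-27 = 3.318e+01 m/s = 33.184 m/s

Ratio: 3.318e+01 / 8.353e+00 = 4.0

The lighter particle has larger velocity uncertainty because Δv ∝ 1/m.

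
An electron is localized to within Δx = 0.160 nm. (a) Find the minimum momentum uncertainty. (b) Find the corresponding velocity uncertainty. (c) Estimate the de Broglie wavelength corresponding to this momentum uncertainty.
(a) Δp_min = 3.296 × 10^-25 kg·m/s
(b) Δv_min = 361.774 km/s
(c) λ_dB = 2.011 nm

Step-by-step:

(a) From the uncertainty principle:
Δp_min = ℏ/(2Δx) = (1.055e-34 J·s)/(2 × 1.600e-10 m) = 3.296e-25 kg·m/s

(b) The velocity uncertainty:
Δv = Δp/m = (3.296e-25 kg·m/s)/(9.109e-31 kg) = 3.618e+05 m/s = 361.774 km/s

(c) The de Broglie wavelength for this momentum:
λ = h/p = (6.626e-34 J·s)/(3.296e-25 kg·m/s) = 2.011e-09 m = 2.011 nm

Note: The de Broglie wavelength is comparable to the localization size, as expected from wave-particle duality.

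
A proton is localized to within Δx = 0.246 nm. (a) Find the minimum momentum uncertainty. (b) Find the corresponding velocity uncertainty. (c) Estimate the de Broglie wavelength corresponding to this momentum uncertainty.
(a) Δp_min = 2.143 × 10^-25 kg·m/s
(b) Δv_min = 128.148 m/s
(c) λ_dB = 3.091 nm

Step-by-step:

(a) From the uncertainty principle:
Δp_min = ℏ/(2Δx) = (1.055e-34 J·s)/(2 × 2.460e-10 m) = 2.143e-25 kg·m/s

(b) The velocity uncertainty:
Δv = Δp/m = (2.143e-25 kg·m/s)/(1.673e-27 kg) = 1.281e+02 m/s = 128.148 m/s

(c) The de Broglie wavelength for this momentum:
λ = h/p = (6.626e-34 J·s)/(2.143e-25 kg·m/s) = 3.091e-09 m = 3.091 nm

Note: The de Broglie wavelength is comparable to the localization size, as expected from wave-particle duality.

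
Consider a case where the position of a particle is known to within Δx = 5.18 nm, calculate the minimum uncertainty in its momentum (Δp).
1.018 × 10^-26 kg·m/s

Using the Heisenberg uncertainty principle:
ΔxΔp ≥ ℏ/2

The minimum uncertainty in momentum is:
Δp_min = ℏ/(2Δx)
Δp_min = (1.055e-34 J·s) / (2 × 5.180e-09 m)
Δp_min = 1.018e-26 kg·m/s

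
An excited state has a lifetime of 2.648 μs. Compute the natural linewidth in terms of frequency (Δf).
30.052 kHz

Using the energy-time uncertainty principle and E = hf:
ΔEΔt ≥ ℏ/2
hΔf·Δt ≥ ℏ/2

The minimum frequency uncertainty is:
Δf = ℏ/(2hτ) = 1/(4πτ)
Δf = 1/(4π × 2.648e-06 s)
Δf = 3.005e+04 Hz = 30.052 kHz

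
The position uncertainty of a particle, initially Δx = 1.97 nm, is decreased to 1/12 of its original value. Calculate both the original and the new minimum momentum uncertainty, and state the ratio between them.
Original Δp_min = 2.677 × 10^-26 kg·m/s; new Δp'_min = 3.212 × 10^-25 kg·m/s; ratio Δp'_min/Δp_min = 12.

From the uncertainty principle ΔxΔp ≥ ℏ/2, the minimum momentum uncertainty is Δp_min = ℏ/(2Δx).

Original (Δx = 1.97 nm = 1.970e-09 m):
Δp_min = (1.055e-34 J·s)/(2 × 1.970e-09 m) = 2.677e-26 kg·m/s

When Δx → (1/12)Δx:
Δp'_min = ℏ/(2 × (1/12)Δx) = 12 × ℏ/(2Δx) = 12 × Δp_min
Δp'_min = 12 × 2.677e-26 kg·m/s = 3.212e-25 kg·m/s

Since Δp_min ∝ 1/Δx, when Δx is decreased to 1/12 of its original value, Δp_min increases to 12 times its original value.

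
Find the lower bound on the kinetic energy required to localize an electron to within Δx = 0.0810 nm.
1.452 eV

Localizing a particle requires giving it sufficient momentum uncertainty:

1. From uncertainty principle: Δp ≥ ℏ/(2Δx)
   Δp_min = (1.055e-34 J·s) / (2 × 8.100e-11 m)
   Δp_min = 6.510e-25 kg·m/s

2. This momentum uncertainty corresponds to kinetic energy:
   KE ≈ (Δp)²/(2m) = (6.510e-25)²/(2 × 9.109e-31 kg)
   KE = 2.326e-19 J = 1.452 eV

Tighter localization requires more energy.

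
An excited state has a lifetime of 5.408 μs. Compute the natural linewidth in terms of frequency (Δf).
14.715 kHz

Using the energy-time uncertainty principle and E = hf:
ΔEΔt ≥ ℏ/2
hΔf·Δt ≥ ℏ/2

The minimum frequency uncertainty is:
Δf = ℏ/(2hτ) = 1/(4πτ)
Δf = 1/(4π × 5.408e-06 s)
Δf = 1.471e+04 Hz = 14.715 kHz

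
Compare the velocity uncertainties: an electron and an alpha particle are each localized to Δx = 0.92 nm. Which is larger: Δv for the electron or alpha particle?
The electron has the larger minimum velocity uncertainty, by a ratio of 7294.3.

For both particles, Δp_min = ℏ/(2Δx) = 5.731e-26 kg·m/s (same for both).

The velocity uncertainty is Δv = Δp/m:
- electron: Δv = 5.731e-26 / 9.109e-31 = 6.292e+04 m/s = 62.917 km/s
- alpha particle: Δv = 5.731e-26 / 6.645e-27 = 8.626e+00 m/s = 8.626 m/s

Ratio: 6.292e+04 / 8.626e+00 = 7294.3

The lighter particle has larger velocity uncertainty because Δv ∝ 1/m.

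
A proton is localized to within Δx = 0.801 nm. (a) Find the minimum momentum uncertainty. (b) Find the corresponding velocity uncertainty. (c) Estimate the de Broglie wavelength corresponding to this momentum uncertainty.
(a) Δp_min = 6.583 × 10^-26 kg·m/s
(b) Δv_min = 39.356 m/s
(c) λ_dB = 10.066 nm

Step-by-step:

(a) From the uncertainty principle:
Δp_min = ℏ/(2Δx) = (1.055e-34 J·s)/(2 × 8.010e-10 m) = 6.583e-26 kg·m/s

(b) The velocity uncertainty:
Δv = Δp/m = (6.583e-26 kg·m/s)/(1.673e-27 kg) = 3.936e+01 m/s = 39.356 m/s

(c) The de Broglie wavelength for this momentum:
λ = h/p = (6.626e-34 J·s)/(6.583e-26 kg·m/s) = 1.007e-08 m = 10.066 nm

Note: The de Broglie wavelength is comparable to the localization size, as expected from wave-particle duality.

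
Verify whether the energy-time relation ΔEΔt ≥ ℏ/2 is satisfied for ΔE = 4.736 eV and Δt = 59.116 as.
No, it violates the uncertainty relation.

Calculate the product ΔEΔt:
ΔE = 4.736 eV = 7.588e-19 J
ΔEΔt = (7.588e-19 J) × (5.912e-17 s)
ΔEΔt = 4.486e-35 J·s

Compare to the minimum allowed value ℏ/2:
ℏ/2 = 5.273e-35 J·s

Since ΔEΔt = 4.486e-35 J·s < 5.273e-35 J·s = ℏ/2,
this violates the uncertainty relation.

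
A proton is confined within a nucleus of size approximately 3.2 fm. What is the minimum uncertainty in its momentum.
1.648 × 10^-20 kg·m/s

Using the Heisenberg uncertainty principle:
ΔxΔp ≥ ℏ/2

With Δx ≈ L = 3.200e-15 m (the confinement size):
Δp_min = ℏ/(2Δx)
Δp_min = (1.055e-34 J·s) / (2 × 3.200e-15 m)
Δp_min = 1.648e-20 kg·m/s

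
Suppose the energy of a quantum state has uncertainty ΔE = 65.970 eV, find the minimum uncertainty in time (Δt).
4.989 as

Using the energy-time uncertainty principle:
ΔEΔt ≥ ℏ/2

The minimum uncertainty in time is:
Δt_min = ℏ/(2ΔE)
Δt_min = (1.055e-34 J·s) / (2 × 1.057e-17 J)
Δt_min = 4.989e-18 s = 4.989 as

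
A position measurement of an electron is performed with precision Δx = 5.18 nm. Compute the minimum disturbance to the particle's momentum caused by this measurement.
1.018 × 10^-26 kg·m/s

The uncertainty principle implies that measuring position disturbs momentum:
ΔxΔp ≥ ℏ/2

When we measure position with precision Δx, we necessarily introduce a momentum uncertainty:
Δp ≥ ℏ/(2Δx)
Δp_min = (1.055e-34 J·s) / (2 × 5.180e-09 m)
Δp_min = 1.018e-26 kg·m/s

The more precisely we measure position, the greater the momentum disturbance.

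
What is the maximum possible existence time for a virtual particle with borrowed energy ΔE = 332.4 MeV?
9.901 × 10^-25 s

Using the energy-time uncertainty principle:
ΔEΔt ≥ ℏ/2

For a virtual particle borrowing energy ΔE, the maximum lifetime is:
Δt_max = ℏ/(2ΔE)

Converting energy:
ΔE = 332.4 MeV = 5.326e-11 J

Δt_max = (1.055e-34 J·s) / (2 × 5.326e-11 J)
Δt_max = 9.901e-25 s = 9.901 × 10^-25 s

Virtual particles with higher borrowed energy exist for shorter times.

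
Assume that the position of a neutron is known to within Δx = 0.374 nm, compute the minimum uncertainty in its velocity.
84.174 m/s

Using the Heisenberg uncertainty principle and Δp = mΔv:
ΔxΔp ≥ ℏ/2
Δx(mΔv) ≥ ℏ/2

The minimum uncertainty in velocity is:
Δv_min = ℏ/(2mΔx)
Δv_min = (1.055e-34 J·s) / (2 × 1.675e-27 kg × 3.740e-10 m)
Δv_min = 8.417e+01 m/s = 84.174 m/s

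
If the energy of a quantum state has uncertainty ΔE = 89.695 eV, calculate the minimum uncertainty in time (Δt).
3.669 as

Using the energy-time uncertainty principle:
ΔEΔt ≥ ℏ/2

The minimum uncertainty in time is:
Δt_min = ℏ/(2ΔE)
Δt_min = (1.055e-34 J·s) / (2 × 1.437e-17 J)
Δt_min = 3.669e-18 s = 3.669 as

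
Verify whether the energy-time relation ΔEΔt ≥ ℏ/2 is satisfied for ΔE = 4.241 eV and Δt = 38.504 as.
No, it violates the uncertainty relation.

Calculate the product ΔEΔt:
ΔE = 4.241 eV = 6.795e-19 J
ΔEΔt = (6.795e-19 J) × (3.850e-17 s)
ΔEΔt = 2.616e-35 J·s

Compare to the minimum allowed value ℏ/2:
ℏ/2 = 5.273e-35 J·s

Since ΔEΔt = 2.616e-35 J·s < 5.273e-35 J·s = ℏ/2,
this violates the uncertainty relation.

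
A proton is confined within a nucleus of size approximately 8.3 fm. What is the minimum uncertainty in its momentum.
6.353 × 10^-21 kg·m/s

Using the Heisenberg uncertainty principle:
ΔxΔp ≥ ℏ/2

With Δx ≈ L = 8.300e-15 m (the confinement size):
Δp_min = ℏ/(2Δx)
Δp_min = (1.055e-34 J·s) / (2 × 8.300e-15 m)
Δp_min = 6.353e-21 kg·m/s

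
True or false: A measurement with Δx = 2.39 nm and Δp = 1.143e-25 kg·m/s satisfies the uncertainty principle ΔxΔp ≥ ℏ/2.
Yes, it satisfies the uncertainty principle.

Calculate the product ΔxΔp:
ΔxΔp = (2.390e-09 m) × (1.143e-25 kg·m/s)
ΔxΔp = 2.732e-34 J·s

Compare to the minimum allowed value ℏ/2:
ℏ/2 = 5.273e-35 J·s

Since ΔxΔp = 2.732e-34 J·s ≥ 5.273e-35 J·s = ℏ/2,
the measurement satisfies the uncertainty principle.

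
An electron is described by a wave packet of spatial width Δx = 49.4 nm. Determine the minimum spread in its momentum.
1.067 × 10^-27 kg·m/s

For a wave packet, the spatial width Δx and momentum spread Δp are related by the uncertainty principle:
ΔxΔp ≥ ℏ/2

The minimum momentum spread is:
Δp_min = ℏ/(2Δx)
Δp_min = (1.055e-34 J·s) / (2 × 4.940e-08 m)
Δp_min = 1.067e-27 kg·m/s

A wave packet cannot have both a well-defined position and well-defined momentum.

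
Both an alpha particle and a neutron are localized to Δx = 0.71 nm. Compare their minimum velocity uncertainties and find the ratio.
The neutron has the larger minimum velocity uncertainty, by a ratio of 4.0.

For both particles, Δp_min = ℏ/(2Δx) = 7.427e-26 kg·m/s (same for both).

The velocity uncertainty is Δv = Δp/m:
- alpha particle: Δv = 7.427e-26 / 6.645e-27 = 1.118e+01 m/s = 11.177 m/s
- neutron: Δv = 7.427e-26 / 1.675e-27 = 4.434e+01 m/s = 44.340 m/s

Ratio: 4.434e+01 / 1.118e+01 = 4.0

The lighter particle has larger velocity uncertainty because Δv ∝ 1/m.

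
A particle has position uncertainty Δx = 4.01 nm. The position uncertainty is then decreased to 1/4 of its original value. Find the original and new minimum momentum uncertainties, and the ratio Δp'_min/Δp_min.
Original Δp_min = 1.315 × 10^-26 kg·m/s; new Δp'_min = 5.260 × 10^-26 kg·m/s; ratio Δp'_min/Δp_min = 4.

From the uncertainty principle ΔxΔp ≥ ℏ/2, the minimum momentum uncertainty is Δp_min = ℏ/(2Δx).

Original (Δx = 4.01 nm = 4.010e-09 m):
Δp_min = (1.055e-34 J·s)/(2 × 4.010e-09 m) = 1.315e-26 kg·m/s

When Δx → (1/4)Δx:
Δp'_min = ℏ/(2 × (1/4)Δx) = 4 × ℏ/(2Δx) = 4 × Δp_min
Δp'_min = 4 × 1.315e-26 kg·m/s = 5.260e-26 kg·m/s

Since Δp_min ∝ 1/Δx, when Δx is decreased to 1/4 of its original value, Δp_min increases to 4 times its original value.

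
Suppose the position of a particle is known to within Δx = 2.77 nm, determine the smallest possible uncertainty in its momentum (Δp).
1.904 × 10^-26 kg·m/s

Using the Heisenberg uncertainty principle:
ΔxΔp ≥ ℏ/2

The minimum uncertainty in momentum is:
Δp_min = ℏ/(2Δx)
Δp_min = (1.055e-34 J·s) / (2 × 2.770e-09 m)
Δp_min = 1.904e-26 kg·m/s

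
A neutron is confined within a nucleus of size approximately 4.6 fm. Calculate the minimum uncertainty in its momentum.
1.146 × 10^-20 kg·m/s

Using the Heisenberg uncertainty principle:
ΔxΔp ≥ ℏ/2

With Δx ≈ L = 4.600e-15 m (the confinement size):
Δp_min = ℏ/(2Δx)
Δp_min = (1.055e-34 J·s) / (2 × 4.600e-15 m)
Δp_min = 1.146e-20 kg·m/s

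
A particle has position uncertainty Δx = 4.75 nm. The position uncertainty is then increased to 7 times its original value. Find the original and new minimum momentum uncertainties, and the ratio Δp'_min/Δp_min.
Original Δp_min = 1.110 × 10^-26 kg·m/s; new Δp'_min = 1.586 × 10^-27 kg·m/s; ratio Δp'_min/Δp_min = 1/7.

From the uncertainty principle ΔxΔp ≥ ℏ/2, the minimum momentum uncertainty is Δp_min = ℏ/(2Δx).

Original (Δx = 4.75 nm = 4.750e-09 m):
Δp_min = (1.055e-34 J·s)/(2 × 4.750e-09 m) = 1.110e-26 kg·m/s

When Δx → 7Δx:
Δp'_min = ℏ/(2 × 7Δx) = (1/7) × ℏ/(2Δx) = (1/7) × Δp_min
Δp'_min = 1/7 × 1.110e-26 kg·m/s = 1.586e-27 kg·m/s

Since Δp_min ∝ 1/Δx, when Δx is increased to 7 times its original value, Δp_min decreases to 1/7 of its original value.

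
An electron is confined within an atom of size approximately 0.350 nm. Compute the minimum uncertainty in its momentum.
1.507 × 10^-25 kg·m/s

Using the Heisenberg uncertainty principle:
ΔxΔp ≥ ℏ/2

With Δx ≈ L = 3.500e-10 m (the confinement size):
Δp_min = ℏ/(2Δx)
Δp_min = (1.055e-34 J·s) / (2 × 3.500e-10 m)
Δp_min = 1.507e-25 kg·m/s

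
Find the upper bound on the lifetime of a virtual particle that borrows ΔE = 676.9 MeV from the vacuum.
4.862 × 10^-25 s

Using the energy-time uncertainty principle:
ΔEΔt ≥ ℏ/2

For a virtual particle borrowing energy ΔE, the maximum lifetime is:
Δt_max = ℏ/(2ΔE)

Converting energy:
ΔE = 676.9 MeV = 1.085e-10 J

Δt_max = (1.055e-34 J·s) / (2 × 1.085e-10 J)
Δt_max = 4.862e-25 s = 4.862 × 10^-25 s

Virtual particles with higher borrowed energy exist for shorter times.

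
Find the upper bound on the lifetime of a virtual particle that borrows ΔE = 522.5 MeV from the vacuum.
6.299 × 10^-25 s

Using the energy-time uncertainty principle:
ΔEΔt ≥ ℏ/2

For a virtual particle borrowing energy ΔE, the maximum lifetime is:
Δt_max = ℏ/(2ΔE)

Converting energy:
ΔE = 522.5 MeV = 8.371e-11 J

Δt_max = (1.055e-34 J·s) / (2 × 8.371e-11 J)
Δt_max = 6.299e-25 s = 6.299 × 10^-25 s

Virtual particles with higher borrowed energy exist for shorter times.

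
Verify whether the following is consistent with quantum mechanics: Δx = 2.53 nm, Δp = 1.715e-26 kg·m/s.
No, it violates the uncertainty principle (impossible measurement).

Calculate the product ΔxΔp:
ΔxΔp = (2.530e-09 m) × (1.715e-26 kg·m/s)
ΔxΔp = 4.339e-35 J·s

Compare to the minimum allowed value ℏ/2:
ℏ/2 = 5.273e-35 J·s

Since ΔxΔp = 4.339e-35 J·s < 5.273e-35 J·s = ℏ/2,
the measurement violates the uncertainty principle.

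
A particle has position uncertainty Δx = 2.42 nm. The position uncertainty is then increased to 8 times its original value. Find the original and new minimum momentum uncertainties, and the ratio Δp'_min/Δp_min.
Original Δp_min = 2.179 × 10^-26 kg·m/s; new Δp'_min = 2.724 × 10^-27 kg·m/s; ratio Δp'_min/Δp_min = 1/8.

From the uncertainty principle ΔxΔp ≥ ℏ/2, the minimum momentum uncertainty is Δp_min = ℏ/(2Δx).

Original (Δx = 2.42 nm = 2.420e-09 m):
Δp_min = (1.055e-34 J·s)/(2 × 2.420e-09 m) = 2.179e-26 kg·m/s

When Δx → 8Δx:
Δp'_min = ℏ/(2 × 8Δx) = (1/8) × ℏ/(2Δx) = (1/8) × Δp_min
Δp'_min = 1/8 × 2.179e-26 kg·m/s = 2.724e-27 kg·m/s

Since Δp_min ∝ 1/Δx, when Δx is increased to 8 times its original value, Δp_min decreases to 1/8 of its original value.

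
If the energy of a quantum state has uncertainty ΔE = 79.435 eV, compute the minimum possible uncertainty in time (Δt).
4.143 as

Using the energy-time uncertainty principle:
ΔEΔt ≥ ℏ/2

The minimum uncertainty in time is:
Δt_min = ℏ/(2ΔE)
Δt_min = (1.055e-34 J·s) / (2 × 1.273e-17 J)
Δt_min = 4.143e-18 s = 4.143 as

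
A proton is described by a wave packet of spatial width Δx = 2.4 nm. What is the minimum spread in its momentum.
2.197 × 10^-26 kg·m/s

For a wave packet, the spatial width Δx and momentum spread Δp are related by the uncertainty principle:
ΔxΔp ≥ ℏ/2

The minimum momentum spread is:
Δp_min = ℏ/(2Δx)
Δp_min = (1.055e-34 J·s) / (2 × 2.400e-09 m)
Δp_min = 2.197e-26 kg·m/s

A wave packet cannot have both a well-defined position and well-defined momentum.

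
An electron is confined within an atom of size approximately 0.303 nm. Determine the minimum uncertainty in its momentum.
1.740 × 10^-25 kg·m/s

Using the Heisenberg uncertainty principle:
ΔxΔp ≥ ℏ/2

With Δx ≈ L = 3.030e-10 m (the confinement size):
Δp_min = ℏ/(2Δx)
Δp_min = (1.055e-34 J·s) / (2 × 3.030e-10 m)
Δp_min = 1.740e-25 kg·m/s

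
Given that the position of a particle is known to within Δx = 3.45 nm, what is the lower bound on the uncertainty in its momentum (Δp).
1.528 × 10^-26 kg·m/s

Using the Heisenberg uncertainty principle:
ΔxΔp ≥ ℏ/2

The minimum uncertainty in momentum is:
Δp_min = ℏ/(2Δx)
Δp_min = (1.055e-34 J·s) / (2 × 3.450e-09 m)
Δp_min = 1.528e-26 kg·m/s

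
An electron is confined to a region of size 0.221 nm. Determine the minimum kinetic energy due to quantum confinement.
195.020 meV

Using the uncertainty principle:

1. Position uncertainty: Δx ≈ 2.210e-10 m
2. Minimum momentum uncertainty: Δp = ℏ/(2Δx) = 2.386e-25 kg·m/s
3. Minimum kinetic energy:
   KE = (Δp)²/(2m) = (2.386e-25)²/(2 × 9.109e-31 kg)
   KE = 3.125e-20 J = 195.020 meV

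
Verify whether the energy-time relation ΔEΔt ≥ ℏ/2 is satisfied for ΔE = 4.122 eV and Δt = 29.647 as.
No, it violates the uncertainty relation.

Calculate the product ΔEΔt:
ΔE = 4.122 eV = 6.604e-19 J
ΔEΔt = (6.604e-19 J) × (2.965e-17 s)
ΔEΔt = 1.958e-35 J·s

Compare to the minimum allowed value ℏ/2:
ℏ/2 = 5.273e-35 J·s

Since ΔEΔt = 1.958e-35 J·s < 5.273e-35 J·s = ℏ/2,
this violates the uncertainty relation.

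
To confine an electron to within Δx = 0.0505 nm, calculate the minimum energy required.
3.735 eV

Localizing a particle requires giving it sufficient momentum uncertainty:

1. From uncertainty principle: Δp ≥ ℏ/(2Δx)
   Δp_min = (1.055e-34 J·s) / (2 × 5.050e-11 m)
   Δp_min = 1.044e-24 kg·m/s

2. This momentum uncertainty corresponds to kinetic energy:
   KE ≈ (Δp)²/(2m) = (1.044e-24)²/(2 × 9.109e-31 kg)
   KE = 5.984e-19 J = 3.735 eV

Tighter localization requires more energy.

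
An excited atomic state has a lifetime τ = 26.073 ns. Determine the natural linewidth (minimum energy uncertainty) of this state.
12.622 neV

Using the energy-time uncertainty principle:
ΔEΔt ≥ ℏ/2

The lifetime τ represents the time uncertainty Δt.
The natural linewidth (minimum energy uncertainty) is:

ΔE = ℏ/(2τ)
ΔE = (1.055e-34 J·s) / (2 × 2.607e-08 s)
ΔE = 2.022e-27 J = 12.622 neV

This natural linewidth limits the precision of spectroscopic measurements.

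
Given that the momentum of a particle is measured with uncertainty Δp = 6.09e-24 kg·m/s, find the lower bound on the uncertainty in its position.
8.658 pm

Using the Heisenberg uncertainty principle:
ΔxΔp ≥ ℏ/2

The minimum uncertainty in position is:
Δx_min = ℏ/(2Δp)
Δx_min = (1.055e-34 J·s) / (2 × 6.090e-24 kg·m/s)
Δx_min = 8.658e-12 m = 8.658 pm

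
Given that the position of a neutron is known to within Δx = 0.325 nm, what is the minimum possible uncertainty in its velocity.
96.865 m/s

Using the Heisenberg uncertainty principle and Δp = mΔv:
ΔxΔp ≥ ℏ/2
Δx(mΔv) ≥ ℏ/2

The minimum uncertainty in velocity is:
Δv_min = ℏ/(2mΔx)
Δv_min = (1.055e-34 J·s) / (2 × 1.675e-27 kg × 3.250e-10 m)
Δv_min = 9.686e+01 m/s = 96.865 m/s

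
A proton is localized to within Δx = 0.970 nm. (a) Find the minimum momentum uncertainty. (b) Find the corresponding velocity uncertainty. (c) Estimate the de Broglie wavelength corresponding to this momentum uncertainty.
(a) Δp_min = 5.436 × 10^-26 kg·m/s
(b) Δv_min = 32.499 m/s
(c) λ_dB = 12.189 nm

Step-by-step:

(a) From the uncertainty principle:
Δp_min = ℏ/(2Δx) = (1.055e-34 J·s)/(2 × 9.700e-10 m) = 5.436e-26 kg·m/s

(b) The velocity uncertainty:
Δv = Δp/m = (5.436e-26 kg·m/s)/(1.673e-27 kg) = 3.250e+01 m/s = 32.499 m/s

(c) The de Broglie wavelength for this momentum:
λ = h/p = (6.626e-34 J·s)/(5.436e-26 kg·m/s) = 1.219e-08 m = 12.189 nm

Note: The de Broglie wavelength is comparable to the localization size, as expected from wave-particle duality.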